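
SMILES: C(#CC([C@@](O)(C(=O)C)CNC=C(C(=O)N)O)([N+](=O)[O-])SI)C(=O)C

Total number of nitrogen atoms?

The symbol for nitrogen appears 3 times in the SMILES.

3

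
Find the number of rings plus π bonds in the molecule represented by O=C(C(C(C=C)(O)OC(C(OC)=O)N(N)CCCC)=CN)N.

4

Molecular formula from the SMILES: C13H24N4O5.
DoU = (2C + 2 + N − H − X)/2 = (2·13 + 2 + 4 − 24 − 0)/2 = 8/2 = 4.
(Structurally: 0 ring(s) + 4 π bond(s) = 4.)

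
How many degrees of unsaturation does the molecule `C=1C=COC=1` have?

3

Molecular formula from the SMILES: C4H4O.
DoU = (2C + 2 + N − H − X)/2 = (2·4 + 2 + 0 − 4 − 0)/2 = 6/2 = 3.
(Structurally: 1 ring(s) + 2 π bond(s) = 3.)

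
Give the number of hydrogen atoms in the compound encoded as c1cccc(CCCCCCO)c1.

Hydrogens are implicit in SMILES; fill each atom to its normal valence:
  6 × C: 2 H each → 12
  5 × C (aromatic): 1 H each → 5
  1 × C (aromatic): no H
  1 × O: 1 H
  Total hydrogens = 18.

18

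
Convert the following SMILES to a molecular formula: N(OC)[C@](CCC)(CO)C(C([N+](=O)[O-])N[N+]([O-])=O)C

C9H20N4O6

Heavy atoms from the SMILES: 9 C, 4 N, 6 O.
Implicit hydrogens by atom environment:
  3 × C: 3 H each → 9
  3 × C: 2 H each → 6
  3 × O: no H
  2 × C: 1 H each → 2
  2 × N: 1 H each → 2
  2 × N (charge +1): no H
  2 × O (charge -1): no H
  1 × C: no H
  1 × O: 1 H
  Total hydrogens = 20.
Molecular formula: C9H20N4O6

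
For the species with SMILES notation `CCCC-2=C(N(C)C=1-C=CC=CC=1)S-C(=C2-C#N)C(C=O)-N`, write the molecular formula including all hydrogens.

C17H19N3OS

Heavy atoms from the SMILES: 17 C, 3 N, 1 O, 1 S.
Implicit hydrogens by atom environment:
  5 × C (aromatic): 1 H each → 5
  5 × C (aromatic): no H
  2 × C: 3 H each → 6
  2 × C: 2 H each → 4
  2 × C: 1 H each → 2
  2 × N: no H
  1 × C: no H
  1 × N: 2 H
  1 × O: no H
  1 × S (aromatic): no H
  Total hydrogens = 19.
Molecular formula: C17H19N3OS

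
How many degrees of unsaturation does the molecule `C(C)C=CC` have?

Molecular formula from the SMILES: C5H10.
DoU = (2C + 2 + N − H − X)/2 = (2·5 + 2 + 0 − 10 − 0)/2 = 2/2 = 1.
(Structurally: 0 ring(s) + 1 π bond(s) = 1.)

1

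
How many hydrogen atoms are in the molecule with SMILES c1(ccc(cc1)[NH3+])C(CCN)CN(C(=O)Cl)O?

17

Hydrogens are implicit in SMILES; fill each atom to its normal valence:
  4 × C (aromatic): 1 H each → 4
  3 × C: 2 H each → 6
  2 × C (aromatic): no H
  1 × C: 1 H
  1 × C: no H
  1 × Cl: no H
  1 × N (charge +1): 3 H
  1 × N: 2 H
  1 × N: no H
  1 × O: 1 H
  1 × O: no H
  Total hydrogens = 17.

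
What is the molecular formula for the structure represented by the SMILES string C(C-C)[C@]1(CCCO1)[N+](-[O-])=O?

Heavy atoms from the SMILES: 7 C, 1 N, 3 O.
Implicit hydrogens by atom environment:
  5 × C: 2 H each → 10
  2 × O: no H
  1 × C: 3 H
  1 × C: no H
  1 × N (charge +1): no H
  1 × O (charge -1): no H
  Total hydrogens = 13.
Molecular formula: C7H13NO3

C7H13NO3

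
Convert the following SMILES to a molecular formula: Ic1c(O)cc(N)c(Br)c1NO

C6H6BrIN2O2

Heavy atoms from the SMILES: 1 Br, 6 C, 1 I, 2 N, 2 O.
Implicit hydrogens by atom environment:
  5 × C (aromatic): no H
  2 × O: 1 H each → 2
  1 × Br: no H
  1 × C (aromatic): 1 H
  1 × I: no H
  1 × N: 2 H
  1 × N: 1 H
  Total hydrogens = 6.
Molecular formula: C6H6BrIN2O2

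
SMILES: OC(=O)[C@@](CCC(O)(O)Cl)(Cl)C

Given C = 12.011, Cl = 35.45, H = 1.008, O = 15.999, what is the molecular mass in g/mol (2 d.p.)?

217.04

Molecular formula: C6H10Cl2O4.
M = 6×12.011 + 2×35.45 + 10×1.008 + 4×15.999 = 217.04 g/mol.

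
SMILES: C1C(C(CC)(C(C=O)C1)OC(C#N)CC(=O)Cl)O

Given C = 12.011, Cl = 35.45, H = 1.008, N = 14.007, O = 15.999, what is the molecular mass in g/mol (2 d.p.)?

Molecular formula: C12H16ClNO4.
M = 12×12.011 + 1×35.45 + 16×1.008 + 1×14.007 + 4×15.999 = 273.71 g/mol.

273.71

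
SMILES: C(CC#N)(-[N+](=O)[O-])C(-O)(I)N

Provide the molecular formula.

Heavy atoms from the SMILES: 4 C, 1 I, 3 N, 3 O.
Implicit hydrogens by atom environment:
  2 × C: no H
  1 × C: 2 H
  1 × C: 1 H
  1 × I: no H
  1 × N: 2 H
  1 × N: no H
  1 × N (charge +1): no H
  1 × O: 1 H
  1 × O: no H
  1 × O (charge -1): no H
  Total hydrogens = 6.
Molecular formula: C4H6IN3O3

C4H6IN3O3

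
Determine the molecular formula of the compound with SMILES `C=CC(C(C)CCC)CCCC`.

C12H24

Heavy atoms from the SMILES: 12 C.
Implicit hydrogens by atom environment:
  6 × C: 2 H each → 12
  3 × C: 3 H each → 9
  3 × C: 1 H each → 3
  Total hydrogens = 24.
Molecular formula: C12H24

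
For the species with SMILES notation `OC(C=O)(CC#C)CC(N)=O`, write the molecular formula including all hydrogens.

C7H9NO3

Heavy atoms from the SMILES: 7 C, 1 N, 3 O.
Implicit hydrogens by atom environment:
  3 × C: no H
  2 × C: 2 H each → 4
  2 × C: 1 H each → 2
  2 × O: no H
  1 × N: 2 H
  1 × O: 1 H
  Total hydrogens = 9.
Molecular formula: C7H9NO3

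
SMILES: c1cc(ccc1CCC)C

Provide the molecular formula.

Heavy atoms from the SMILES: 10 C.
Implicit hydrogens by atom environment:
  4 × C (aromatic): 1 H each → 4
  2 × C: 3 H each → 6
  2 × C: 2 H each → 4
  2 × C (aromatic): no H
  Total hydrogens = 14.
Molecular formula: C10H14

C10H14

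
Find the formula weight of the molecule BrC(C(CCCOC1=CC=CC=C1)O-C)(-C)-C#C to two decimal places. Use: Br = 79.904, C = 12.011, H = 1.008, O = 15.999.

Molecular formula: C15H19BrO2.
M = 1×79.904 + 15×12.011 + 19×1.008 + 2×15.999 = 311.22 g/mol.

311.22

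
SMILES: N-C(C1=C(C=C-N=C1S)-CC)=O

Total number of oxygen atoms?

The symbol for oxygen appears 1 time in the SMILES.

1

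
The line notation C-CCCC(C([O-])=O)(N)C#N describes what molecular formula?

C7H11N2O2-

Heavy atoms from the SMILES: 7 C, 2 N, 2 O.
Implicit hydrogens by atom environment:
  3 × C: 2 H each → 6
  3 × C: no H
  1 × C: 3 H
  1 × N: 2 H
  1 × N: no H
  1 × O: no H
  1 × O (charge -1): no H
  Total hydrogens = 11.
Net charge -1.
Molecular formula: C7H11N2O2-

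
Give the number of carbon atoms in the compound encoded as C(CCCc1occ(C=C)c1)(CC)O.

The symbol for carbon appears 12 times in the SMILES. Lowercase c denotes aromatic carbon and counts toward C.

12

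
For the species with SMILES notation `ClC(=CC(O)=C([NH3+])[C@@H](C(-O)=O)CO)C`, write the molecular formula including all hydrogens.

C8H13ClNO4+

Heavy atoms from the SMILES: 8 C, 1 Cl, 1 N, 4 O.
Implicit hydrogens by atom environment:
  4 × C: no H
  3 × O: 1 H each → 3
  2 × C: 1 H each → 2
  1 × C: 3 H
  1 × C: 2 H
  1 × Cl: no H
  1 × N (charge +1): 3 H
  1 × O: no H
  Total hydrogens = 13.
Net charge +1.
Molecular formula: C8H13ClNO4+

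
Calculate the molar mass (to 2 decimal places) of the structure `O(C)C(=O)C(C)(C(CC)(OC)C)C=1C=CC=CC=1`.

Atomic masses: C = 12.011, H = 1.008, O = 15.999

250.34

Molecular formula: C15H22O3.
M = 15×12.011 + 22×1.008 + 3×15.999 = 250.34 g/mol.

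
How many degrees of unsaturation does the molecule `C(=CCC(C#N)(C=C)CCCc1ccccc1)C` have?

8

Molecular formula from the SMILES: C17H21N.
DoU = (2C + 2 + N − H − X)/2 = (2·17 + 2 + 1 − 21 − 0)/2 = 16/2 = 8.
(Structurally: 1 ring(s) + 7 π bond(s) = 8.)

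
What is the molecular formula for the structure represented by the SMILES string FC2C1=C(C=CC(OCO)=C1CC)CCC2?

C13H17FO2

Heavy atoms from the SMILES: 13 C, 1 F, 2 O.
Implicit hydrogens by atom environment:
  5 × C: 2 H each → 10
  4 × C (aromatic): no H
  2 × C (aromatic): 1 H each → 2
  1 × C: 3 H
  1 × C: 1 H
  1 × F: no H
  1 × O: 1 H
  1 × O: no H
  Total hydrogens = 17.
Molecular formula: C13H17FO2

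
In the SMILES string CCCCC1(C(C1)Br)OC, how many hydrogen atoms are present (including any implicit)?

15

Hydrogens are implicit in SMILES; fill each atom to its normal valence:
  4 × C: 2 H each → 8
  2 × C: 3 H each → 6
  1 × Br: no H
  1 × C: 1 H
  1 × C: no H
  1 × O: no H
  Total hydrogens = 15.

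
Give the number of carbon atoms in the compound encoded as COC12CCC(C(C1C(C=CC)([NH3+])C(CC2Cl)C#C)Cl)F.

16

The symbol for carbon appears 16 times in the SMILES. (Cl is a single chlorine, not C + l.)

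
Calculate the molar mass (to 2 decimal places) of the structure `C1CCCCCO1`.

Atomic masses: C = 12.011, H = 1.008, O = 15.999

Molecular formula: C6H12O.
M = 6×12.011 + 12×1.008 + 1×15.999 = 100.16 g/mol.

100.16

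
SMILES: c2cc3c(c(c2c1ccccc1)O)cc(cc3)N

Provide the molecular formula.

C16H13NO

Heavy atoms from the SMILES: 16 C, 1 N, 1 O.
Implicit hydrogens by atom environment:
  10 × C (aromatic): 1 H each → 10
  6 × C (aromatic): no H
  1 × N: 2 H
  1 × O: 1 H
  Total hydrogens = 13.
Molecular formula: C16H13NO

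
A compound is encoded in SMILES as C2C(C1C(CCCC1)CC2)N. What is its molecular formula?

C10H19N

Heavy atoms from the SMILES: 10 C, 1 N.
Implicit hydrogens by atom environment:
  7 × C: 2 H each → 14
  3 × C: 1 H each → 3
  1 × N: 2 H
  Total hydrogens = 19.
Molecular formula: C10H19N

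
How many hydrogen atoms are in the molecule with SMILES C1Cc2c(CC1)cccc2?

12

Hydrogens are implicit in SMILES; fill each atom to its normal valence:
  4 × C: 2 H each → 8
  4 × C (aromatic): 1 H each → 4
  2 × C (aromatic): no H
  Total hydrogens = 12.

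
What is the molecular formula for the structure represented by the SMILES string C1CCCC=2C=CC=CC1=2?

Heavy atoms from the SMILES: 10 C.
Implicit hydrogens by atom environment:
  4 × C: 2 H each → 8
  4 × C (aromatic): 1 H each → 4
  2 × C (aromatic): no H
  Total hydrogens = 12.
Molecular formula: C10H12

C10H12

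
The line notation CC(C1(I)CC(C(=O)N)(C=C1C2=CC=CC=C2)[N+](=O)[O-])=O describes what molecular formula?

C14H13IN2O4

Heavy atoms from the SMILES: 14 C, 1 I, 2 N, 4 O.
Implicit hydrogens by atom environment:
  5 × C (aromatic): 1 H each → 5
  5 × C: no H
  3 × O: no H
  1 × C: 3 H
  1 × C: 2 H
  1 × C: 1 H
  1 × C (aromatic): no H
  1 × I: no H
  1 × N: 2 H
  1 × N (charge +1): no H
  1 × O (charge -1): no H
  Total hydrogens = 13.
Molecular formula: C14H13IN2O4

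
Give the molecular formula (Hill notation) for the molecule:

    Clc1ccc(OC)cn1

C6H6ClNO

Heavy atoms from the SMILES: 6 C, 1 Cl, 1 N, 1 O.
Implicit hydrogens by atom environment:
  3 × C (aromatic): 1 H each → 3
  2 × C (aromatic): no H
  1 × C: 3 H
  1 × Cl: no H
  1 × N (aromatic): no H
  1 × O: no H
  Total hydrogens = 6.
Molecular formula: C6H6ClNO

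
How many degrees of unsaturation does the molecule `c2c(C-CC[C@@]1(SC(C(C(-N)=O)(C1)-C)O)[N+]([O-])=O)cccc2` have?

Molecular formula from the SMILES: C15H20N2O4S.
DoU = (2C + 2 + N − H − X)/2 = (2·15 + 2 + 2 − 20 − 0)/2 = 14/2 = 7.
(Structurally: 2 ring(s) + 5 π bond(s) = 7.)

7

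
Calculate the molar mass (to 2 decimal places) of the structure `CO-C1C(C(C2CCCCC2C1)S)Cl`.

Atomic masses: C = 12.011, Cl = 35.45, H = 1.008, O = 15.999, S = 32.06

Molecular formula: C11H19ClOS.
M = 11×12.011 + 1×35.45 + 19×1.008 + 1×15.999 + 1×32.06 = 234.78 g/mol.

234.78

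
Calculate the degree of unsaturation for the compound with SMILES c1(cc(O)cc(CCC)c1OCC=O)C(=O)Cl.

6

Molecular formula from the SMILES: C12H13ClO4.
DoU = (2C + 2 + N − H − X)/2 = (2·12 + 2 + 0 − 13 − 1)/2 = 12/2 = 6.
(Structurally: 1 ring(s) + 5 π bond(s) = 6.)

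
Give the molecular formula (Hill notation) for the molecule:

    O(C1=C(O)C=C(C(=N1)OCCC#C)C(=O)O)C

C11H11NO5

Heavy atoms from the SMILES: 11 C, 1 N, 5 O.
Implicit hydrogens by atom environment:
  4 × C (aromatic): no H
  3 × O: no H
  2 × C: 2 H each → 4
  2 × C: no H
  2 × O: 1 H each → 2
  1 × C: 3 H
  1 × C (aromatic): 1 H
  1 × C: 1 H
  1 × N (aromatic): no H
  Total hydrogens = 11.
Molecular formula: C11H11NO5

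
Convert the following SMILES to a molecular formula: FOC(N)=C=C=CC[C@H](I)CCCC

C10H15FINO

Heavy atoms from the SMILES: 10 C, 1 F, 1 I, 1 N, 1 O.
Implicit hydrogens by atom environment:
  4 × C: 2 H each → 8
  3 × C: no H
  2 × C: 1 H each → 2
  1 × C: 3 H
  1 × F: no H
  1 × I: no H
  1 × N: 2 H
  1 × O: no H
  Total hydrogens = 15.
Molecular formula: C10H15FINO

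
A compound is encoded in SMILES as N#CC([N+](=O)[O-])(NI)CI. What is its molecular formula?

C3H3I2N3O2

Heavy atoms from the SMILES: 3 C, 2 I, 3 N, 2 O.
Implicit hydrogens by atom environment:
  2 × C: no H
  2 × I: no H
  1 × C: 2 H
  1 × N: 1 H
  1 × N: no H
  1 × N (charge +1): no H
  1 × O: no H
  1 × O (charge -1): no H
  Total hydrogens = 3.
Molecular formula: C3H3I2N3O2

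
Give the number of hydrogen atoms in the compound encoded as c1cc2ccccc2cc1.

Hydrogens are implicit in SMILES; fill each atom to its normal valence:
  8 × C (aromatic): 1 H each → 8
  2 × C (aromatic): no H
  Total hydrogens = 8.

8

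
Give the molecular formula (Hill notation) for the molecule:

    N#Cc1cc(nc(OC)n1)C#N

C7H4N4O

Heavy atoms from the SMILES: 7 C, 4 N, 1 O.
Implicit hydrogens by atom environment:
  3 × C (aromatic): no H
  2 × C: no H
  2 × N (aromatic): no H
  2 × N: no H
  1 × C: 3 H
  1 × C (aromatic): 1 H
  1 × O: no H
  Total hydrogens = 4.
Molecular formula: C7H4N4O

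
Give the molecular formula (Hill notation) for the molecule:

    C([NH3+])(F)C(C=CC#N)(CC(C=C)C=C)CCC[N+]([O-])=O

C14H21FN3O2+

Heavy atoms from the SMILES: 14 C, 1 F, 3 N, 2 O.
Implicit hydrogens by atom environment:
  6 × C: 2 H each → 12
  6 × C: 1 H each → 6
  2 × C: no H
  1 × F: no H
  1 × N (charge +1): 3 H
  1 × N: no H
  1 × N (charge +1): no H
  1 × O: no H
  1 × O (charge -1): no H
  Total hydrogens = 21.
Net charge +1.
Molecular formula: C14H21FN3O2+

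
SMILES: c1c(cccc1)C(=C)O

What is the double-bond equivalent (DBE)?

Molecular formula from the SMILES: C8H8O.
DoU = (2C + 2 + N − H − X)/2 = (2·8 + 2 + 0 − 8 − 0)/2 = 10/2 = 5.
(Structurally: 1 ring(s) + 4 π bond(s) = 5.)

5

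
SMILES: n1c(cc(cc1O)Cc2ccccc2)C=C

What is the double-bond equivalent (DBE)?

9

Molecular formula from the SMILES: C14H13NO.
DoU = (2C + 2 + N − H − X)/2 = (2·14 + 2 + 1 − 13 − 0)/2 = 18/2 = 9.
(Structurally: 2 ring(s) + 7 π bond(s) = 9.)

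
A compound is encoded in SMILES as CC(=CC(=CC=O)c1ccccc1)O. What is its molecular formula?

Heavy atoms from the SMILES: 12 C, 2 O.
Implicit hydrogens by atom environment:
  5 × C (aromatic): 1 H each → 5
  3 × C: 1 H each → 3
  2 × C: no H
  1 × C: 3 H
  1 × C (aromatic): no H
  1 × O: 1 H
  1 × O: no H
  Total hydrogens = 12.
Molecular formula: C12H12O2

C12H12O2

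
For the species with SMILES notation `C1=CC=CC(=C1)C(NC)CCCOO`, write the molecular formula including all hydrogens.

C11H17NO2

Heavy atoms from the SMILES: 11 C, 1 N, 2 O.
Implicit hydrogens by atom environment:
  5 × C (aromatic): 1 H each → 5
  3 × C: 2 H each → 6
  1 × C: 3 H
  1 × C: 1 H
  1 × C (aromatic): no H
  1 × N: 1 H
  1 × O: 1 H
  1 × O: no H
  Total hydrogens = 17.
Molecular formula: C11H17NO2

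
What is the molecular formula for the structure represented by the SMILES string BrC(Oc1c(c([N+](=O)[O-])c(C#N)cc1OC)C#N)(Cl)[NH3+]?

C10H7BrClN4O4+

Heavy atoms from the SMILES: 1 Br, 10 C, 1 Cl, 4 N, 4 O.
Implicit hydrogens by atom environment:
  5 × C (aromatic): no H
  3 × C: no H
  3 × O: no H
  2 × N: no H
  1 × Br: no H
  1 × C: 3 H
  1 × C (aromatic): 1 H
  1 × Cl: no H
  1 × N (charge +1): 3 H
  1 × N (charge +1): no H
  1 × O (charge -1): no H
  Total hydrogens = 7.
Net charge +1.
Molecular formula: C10H7BrClN4O4+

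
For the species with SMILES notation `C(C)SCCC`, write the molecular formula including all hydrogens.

Heavy atoms from the SMILES: 5 C, 1 S.
Implicit hydrogens by atom environment:
  3 × C: 2 H each → 6
  2 × C: 3 H each → 6
  1 × S: no H
  Total hydrogens = 12.
Molecular formula: C5H12S

C5H12S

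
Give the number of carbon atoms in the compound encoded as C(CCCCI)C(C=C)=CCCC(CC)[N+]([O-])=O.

14

The symbol for carbon appears 14 times in the SMILES.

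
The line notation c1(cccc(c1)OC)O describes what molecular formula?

Heavy atoms from the SMILES: 7 C, 2 O.
Implicit hydrogens by atom environment:
  4 × C (aromatic): 1 H each → 4
  2 × C (aromatic): no H
  1 × C: 3 H
  1 × O: 1 H
  1 × O: no H
  Total hydrogens = 8.
Molecular formula: C7H8O2

C7H8O2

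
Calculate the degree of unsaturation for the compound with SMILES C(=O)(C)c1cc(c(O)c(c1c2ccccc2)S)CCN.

Molecular formula from the SMILES: C16H17NO2S.
DoU = (2C + 2 + N − H − X)/2 = (2·16 + 2 + 1 − 17 − 0)/2 = 18/2 = 9.
(Structurally: 2 ring(s) + 7 π bond(s) = 9.)

9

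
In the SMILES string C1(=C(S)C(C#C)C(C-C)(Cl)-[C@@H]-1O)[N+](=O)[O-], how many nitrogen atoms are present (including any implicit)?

1

The symbol for nitrogen appears 1 time in the SMILES.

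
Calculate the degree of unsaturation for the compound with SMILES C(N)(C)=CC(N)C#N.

Molecular formula from the SMILES: C5H9N3.
DoU = (2C + 2 + N − H − X)/2 = (2·5 + 2 + 3 − 9 − 0)/2 = 6/2 = 3.
(Structurally: 0 ring(s) + 3 π bond(s) = 3.)

3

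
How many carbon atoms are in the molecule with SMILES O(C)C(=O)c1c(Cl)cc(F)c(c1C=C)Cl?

The symbol for carbon appears 10 times in the SMILES. Lowercase c denotes aromatic carbon and counts toward C.

10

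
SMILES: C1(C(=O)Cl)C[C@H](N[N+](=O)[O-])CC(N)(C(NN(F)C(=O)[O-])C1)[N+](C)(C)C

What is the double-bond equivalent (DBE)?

Molecular formula from the SMILES: C12H22ClFN6O5.
DoU = (2C + 2 + N − H − X)/2 = (2·12 + 2 + 6 − 22 − 2)/2 = 8/2 = 4.
(Structurally: 1 ring(s) + 3 π bond(s) = 4.)

4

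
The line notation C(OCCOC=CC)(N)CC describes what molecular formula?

Heavy atoms from the SMILES: 8 C, 1 N, 2 O.
Implicit hydrogens by atom environment:
  3 × C: 2 H each → 6
  3 × C: 1 H each → 3
  2 × C: 3 H each → 6
  2 × O: no H
  1 × N: 2 H
  Total hydrogens = 17.
Molecular formula: C8H17NO2

C8H17NO2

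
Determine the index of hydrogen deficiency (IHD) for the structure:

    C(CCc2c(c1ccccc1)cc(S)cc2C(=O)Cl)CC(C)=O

10

Molecular formula from the SMILES: C19H19ClO2S.
DoU = (2C + 2 + N − H − X)/2 = (2·19 + 2 + 0 − 19 − 1)/2 = 20/2 = 10.
(Structurally: 2 ring(s) + 8 π bond(s) = 10.)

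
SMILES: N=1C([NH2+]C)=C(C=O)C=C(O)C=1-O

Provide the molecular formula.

C7H9N2O3+

Heavy atoms from the SMILES: 7 C, 2 N, 3 O.
Implicit hydrogens by atom environment:
  4 × C (aromatic): no H
  2 × O: 1 H each → 2
  1 × C: 3 H
  1 × C (aromatic): 1 H
  1 × C: 1 H
  1 × N (charge +1): 2 H
  1 × N (aromatic): no H
  1 × O: no H
  Total hydrogens = 9.
Net charge +1.
Molecular formula: C7H9N2O3+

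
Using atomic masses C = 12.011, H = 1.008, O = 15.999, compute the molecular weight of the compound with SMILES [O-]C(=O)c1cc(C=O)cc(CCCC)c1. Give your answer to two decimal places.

Molecular formula: C12H13O3-.
M = 12×12.011 + 13×1.008 + 3×15.999 = 205.23 g/mol.

205.23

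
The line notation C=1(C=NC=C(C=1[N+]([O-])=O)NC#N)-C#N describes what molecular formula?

Heavy atoms from the SMILES: 7 C, 5 N, 2 O.
Implicit hydrogens by atom environment:
  3 × C (aromatic): no H
  2 × C (aromatic): 1 H each → 2
  2 × C: no H
  2 × N: no H
  1 × N: 1 H
  1 × N (aromatic): no H
  1 × N (charge +1): no H
  1 × O: no H
  1 × O (charge -1): no H
  Total hydrogens = 3.
Molecular formula: C7H3N5O2

C7H3N5O2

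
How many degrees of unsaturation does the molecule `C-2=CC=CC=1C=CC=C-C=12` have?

7

Molecular formula from the SMILES: C10H8.
DoU = (2C + 2 + N − H − X)/2 = (2·10 + 2 + 0 − 8 − 0)/2 = 14/2 = 7.
(Structurally: 2 ring(s) + 5 π bond(s) = 7.)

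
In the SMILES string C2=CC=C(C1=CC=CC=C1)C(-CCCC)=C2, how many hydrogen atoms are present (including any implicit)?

18

Hydrogens are implicit in SMILES; fill each atom to its normal valence:
  9 × C (aromatic): 1 H each → 9
  3 × C: 2 H each → 6
  3 × C (aromatic): no H
  1 × C: 3 H
  Total hydrogens = 18.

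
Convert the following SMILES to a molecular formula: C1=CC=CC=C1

Heavy atoms from the SMILES: 6 C.
Implicit hydrogens by atom environment:
  6 × C (aromatic): 1 H each → 6
  Total hydrogens = 6.
Molecular formula: C6H6

C6H6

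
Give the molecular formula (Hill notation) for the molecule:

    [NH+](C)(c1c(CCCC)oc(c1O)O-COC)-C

Heavy atoms from the SMILES: 12 C, 1 N, 4 O.
Implicit hydrogens by atom environment:
  4 × C: 3 H each → 12
  4 × C: 2 H each → 8
  4 × C (aromatic): no H
  2 × O: no H
  1 × N (charge +1): 1 H
  1 × O: 1 H
  1 × O (aromatic): no H
  Total hydrogens = 22.
Net charge +1.
Molecular formula: C12H22NO4+

C12H22NO4+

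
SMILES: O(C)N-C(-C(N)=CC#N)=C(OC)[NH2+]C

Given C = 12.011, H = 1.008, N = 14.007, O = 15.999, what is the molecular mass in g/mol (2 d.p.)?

199.23

Molecular formula: C8H15N4O2+.
M = 8×12.011 + 15×1.008 + 4×14.007 + 2×15.999 = 199.23 g/mol.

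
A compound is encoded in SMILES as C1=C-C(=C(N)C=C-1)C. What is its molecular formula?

Heavy atoms from the SMILES: 7 C, 1 N.
Implicit hydrogens by atom environment:
  4 × C (aromatic): 1 H each → 4
  2 × C (aromatic): no H
  1 × C: 3 H
  1 × N: 2 H
  Total hydrogens = 9.
Molecular formula: C7H9N

C7H9N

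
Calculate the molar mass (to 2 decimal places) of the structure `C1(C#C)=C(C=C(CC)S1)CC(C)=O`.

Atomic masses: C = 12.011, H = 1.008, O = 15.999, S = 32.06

Molecular formula: C11H12OS.
M = 11×12.011 + 12×1.008 + 1×15.999 + 1×32.06 = 192.28 g/mol.

192.28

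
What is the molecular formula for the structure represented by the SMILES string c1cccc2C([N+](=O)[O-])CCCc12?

C10H11NO2

Heavy atoms from the SMILES: 10 C, 1 N, 2 O.
Implicit hydrogens by atom environment:
  4 × C (aromatic): 1 H each → 4
  3 × C: 2 H each → 6
  2 × C (aromatic): no H
  1 × C: 1 H
  1 × N (charge +1): no H
  1 × O: no H
  1 × O (charge -1): no H
  Total hydrogens = 11.
Molecular formula: C10H11NO2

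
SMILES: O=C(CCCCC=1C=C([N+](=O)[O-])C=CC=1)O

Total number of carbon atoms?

The symbol for carbon appears 11 times in the SMILES.

11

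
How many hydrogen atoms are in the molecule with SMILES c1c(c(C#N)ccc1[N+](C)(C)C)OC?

15

Hydrogens are implicit in SMILES; fill each atom to its normal valence:
  4 × C: 3 H each → 12
  3 × C (aromatic): 1 H each → 3
  3 × C (aromatic): no H
  1 × C: no H
  1 × N (charge +1): no H
  1 × N: no H
  1 × O: no H
  Total hydrogens = 15.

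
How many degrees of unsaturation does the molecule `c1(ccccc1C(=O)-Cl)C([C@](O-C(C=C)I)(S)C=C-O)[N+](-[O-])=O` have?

8

Molecular formula from the SMILES: C14H13ClINO5S.
DoU = (2C + 2 + N − H − X)/2 = (2·14 + 2 + 1 − 13 − 2)/2 = 16/2 = 8.
(Structurally: 1 ring(s) + 7 π bond(s) = 8.)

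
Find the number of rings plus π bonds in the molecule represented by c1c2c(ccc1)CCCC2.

5

Molecular formula from the SMILES: C10H12.
DoU = (2C + 2 + N − H − X)/2 = (2·10 + 2 + 0 − 12 − 0)/2 = 10/2 = 5.
(Structurally: 2 ring(s) + 3 π bond(s) = 5.)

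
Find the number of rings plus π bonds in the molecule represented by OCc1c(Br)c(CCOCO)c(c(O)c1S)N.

4

Molecular formula from the SMILES: C10H14BrNO4S.
DoU = (2C + 2 + N − H − X)/2 = (2·10 + 2 + 1 − 14 − 1)/2 = 8/2 = 4.
(Structurally: 1 ring(s) + 3 π bond(s) = 4.)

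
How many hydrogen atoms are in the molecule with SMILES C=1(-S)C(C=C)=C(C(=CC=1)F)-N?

Hydrogens are implicit in SMILES; fill each atom to its normal valence:
  4 × C (aromatic): no H
  2 × C (aromatic): 1 H each → 2
  1 × C: 2 H
  1 × C: 1 H
  1 × F: no H
  1 × N: 2 H
  1 × S: 1 H
  Total hydrogens = 8.

8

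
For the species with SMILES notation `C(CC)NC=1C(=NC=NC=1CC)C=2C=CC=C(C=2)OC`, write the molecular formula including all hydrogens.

C16H21N3O

Heavy atoms from the SMILES: 16 C, 3 N, 1 O.
Implicit hydrogens by atom environment:
  5 × C (aromatic): 1 H each → 5
  5 × C (aromatic): no H
  3 × C: 3 H each → 9
  3 × C: 2 H each → 6
  2 × N (aromatic): no H
  1 × N: 1 H
  1 × O: no H
  Total hydrogens = 21.
Molecular formula: C16H21N3O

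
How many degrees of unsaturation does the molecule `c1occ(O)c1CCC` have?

3

Molecular formula from the SMILES: C7H10O2.
DoU = (2C + 2 + N − H − X)/2 = (2·7 + 2 + 0 − 10 − 0)/2 = 6/2 = 3.
(Structurally: 1 ring(s) + 2 π bond(s) = 3.)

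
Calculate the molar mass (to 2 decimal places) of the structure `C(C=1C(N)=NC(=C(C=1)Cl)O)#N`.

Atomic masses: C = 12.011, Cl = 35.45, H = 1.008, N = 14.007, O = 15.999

169.57

Molecular formula: C6H4ClN3O.
M = 6×12.011 + 1×35.45 + 4×1.008 + 3×14.007 + 1×15.999 = 169.57 g/mol.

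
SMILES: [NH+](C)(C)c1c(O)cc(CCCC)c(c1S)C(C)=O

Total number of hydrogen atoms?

22

Hydrogens are implicit in SMILES; fill each atom to its normal valence:
  5 × C (aromatic): no H
  4 × C: 3 H each → 12
  3 × C: 2 H each → 6
  1 × C (aromatic): 1 H
  1 × C: no H
  1 × N (charge +1): 1 H
  1 × O: 1 H
  1 × O: no H
  1 × S: 1 H
  Total hydrogens = 22.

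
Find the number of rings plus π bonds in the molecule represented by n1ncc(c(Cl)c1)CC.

Molecular formula from the SMILES: C6H7ClN2.
DoU = (2C + 2 + N − H − X)/2 = (2·6 + 2 + 2 − 7 − 1)/2 = 8/2 = 4.
(Structurally: 1 ring(s) + 3 π bond(s) = 4.)

4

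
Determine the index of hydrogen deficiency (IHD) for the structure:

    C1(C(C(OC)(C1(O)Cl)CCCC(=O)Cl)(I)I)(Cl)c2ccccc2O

Molecular formula from the SMILES: C15H15Cl3I2O4.
DoU = (2C + 2 + N − H − X)/2 = (2·15 + 2 + 0 − 15 − 5)/2 = 12/2 = 6.
(Structurally: 2 ring(s) + 4 π bond(s) = 6.)

6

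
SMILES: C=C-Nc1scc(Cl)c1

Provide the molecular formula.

C6H6ClNS

Heavy atoms from the SMILES: 6 C, 1 Cl, 1 N, 1 S.
Implicit hydrogens by atom environment:
  2 × C (aromatic): 1 H each → 2
  2 × C (aromatic): no H
  1 × C: 2 H
  1 × C: 1 H
  1 × Cl: no H
  1 × N: 1 H
  1 × S (aromatic): no H
  Total hydrogens = 6.
Molecular formula: C6H6ClNS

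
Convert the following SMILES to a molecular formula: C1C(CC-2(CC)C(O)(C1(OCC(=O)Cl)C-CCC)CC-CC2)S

C18H31ClO3S

Heavy atoms from the SMILES: 18 C, 1 Cl, 3 O, 1 S.
Implicit hydrogens by atom environment:
  11 × C: 2 H each → 22
  4 × C: no H
  2 × C: 3 H each → 6
  2 × O: no H
  1 × C: 1 H
  1 × Cl: no H
  1 × O: 1 H
  1 × S: 1 H
  Total hydrogens = 31.
Molecular formula: C18H31ClO3S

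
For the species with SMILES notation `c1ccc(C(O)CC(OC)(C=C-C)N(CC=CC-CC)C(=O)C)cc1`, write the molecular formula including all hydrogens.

C21H31NO3

Heavy atoms from the SMILES: 21 C, 1 N, 3 O.
Implicit hydrogens by atom environment:
  5 × C: 1 H each → 5
  5 × C (aromatic): 1 H each → 5
  4 × C: 3 H each → 12
  4 × C: 2 H each → 8
  2 × C: no H
  2 × O: no H
  1 × C (aromatic): no H
  1 × N: no H
  1 × O: 1 H
  Total hydrogens = 31.
Molecular formula: C21H31NO3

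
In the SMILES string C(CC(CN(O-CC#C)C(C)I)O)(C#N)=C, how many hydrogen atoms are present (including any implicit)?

15

Hydrogens are implicit in SMILES; fill each atom to its normal valence:
  4 × C: 2 H each → 8
  3 × C: 1 H each → 3
  3 × C: no H
  2 × N: no H
  1 × C: 3 H
  1 × I: no H
  1 × O: 1 H
  1 × O: no H
  Total hydrogens = 15.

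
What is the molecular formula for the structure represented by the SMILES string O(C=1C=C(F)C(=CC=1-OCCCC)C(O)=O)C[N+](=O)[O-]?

C12H14FNO6

Heavy atoms from the SMILES: 12 C, 1 F, 1 N, 6 O.
Implicit hydrogens by atom environment:
  4 × C: 2 H each → 8
  4 × C (aromatic): no H
  4 × O: no H
  2 × C (aromatic): 1 H each → 2
  1 × C: 3 H
  1 × C: no H
  1 × F: no H
  1 × N (charge +1): no H
  1 × O: 1 H
  1 × O (charge -1): no H
  Total hydrogens = 14.
Molecular formula: C12H14FNO6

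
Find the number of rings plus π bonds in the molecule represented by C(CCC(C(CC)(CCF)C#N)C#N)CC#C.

Molecular formula from the SMILES: C14H19FN2.
DoU = (2C + 2 + N − H − X)/2 = (2·14 + 2 + 2 − 19 − 1)/2 = 12/2 = 6.
(Structurally: 0 ring(s) + 6 π bond(s) = 6.)

6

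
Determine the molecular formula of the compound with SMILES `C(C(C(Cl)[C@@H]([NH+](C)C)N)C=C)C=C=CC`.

C12H22ClN2+

Heavy atoms from the SMILES: 12 C, 1 Cl, 2 N.
Implicit hydrogens by atom environment:
  6 × C: 1 H each → 6
  3 × C: 3 H each → 9
  2 × C: 2 H each → 4
  1 × C: no H
  1 × Cl: no H
  1 × N: 2 H
  1 × N (charge +1): 1 H
  Total hydrogens = 22.
Net charge +1.
Molecular formula: C12H22ClN2+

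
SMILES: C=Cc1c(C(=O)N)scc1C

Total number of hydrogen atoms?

9

Hydrogens are implicit in SMILES; fill each atom to its normal valence:
  3 × C (aromatic): no H
  1 × C: 3 H
  1 × C: 2 H
  1 × C (aromatic): 1 H
  1 × C: 1 H
  1 × C: no H
  1 × N: 2 H
  1 × O: no H
  1 × S (aromatic): no H
  Total hydrogens = 9.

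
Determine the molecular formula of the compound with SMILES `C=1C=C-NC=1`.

Heavy atoms from the SMILES: 4 C, 1 N.
Implicit hydrogens by atom environment:
  4 × C (aromatic): 1 H each → 4
  1 × N (aromatic): 1 H
  Total hydrogens = 5.
Molecular formula: C4H5N

C4H5N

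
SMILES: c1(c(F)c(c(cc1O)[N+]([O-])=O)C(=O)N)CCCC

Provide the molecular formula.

Heavy atoms from the SMILES: 11 C, 1 F, 2 N, 4 O.
Implicit hydrogens by atom environment:
  5 × C (aromatic): no H
  3 × C: 2 H each → 6
  2 × O: no H
  1 × C: 3 H
  1 × C (aromatic): 1 H
  1 × C: no H
  1 × F: no H
  1 × N: 2 H
  1 × N (charge +1): no H
  1 × O: 1 H
  1 × O (charge -1): no H
  Total hydrogens = 13.
Molecular formula: C11H13FN2O4

C11H13FN2O4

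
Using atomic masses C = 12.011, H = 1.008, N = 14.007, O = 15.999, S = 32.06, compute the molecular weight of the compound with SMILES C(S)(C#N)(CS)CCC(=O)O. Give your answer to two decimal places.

Molecular formula: C6H9NO2S2.
M = 6×12.011 + 9×1.008 + 1×14.007 + 2×15.999 + 2×32.06 = 191.26 g/mol.

191.26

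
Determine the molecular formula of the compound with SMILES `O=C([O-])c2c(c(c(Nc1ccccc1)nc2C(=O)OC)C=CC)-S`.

C17H15N2O4S-

Heavy atoms from the SMILES: 17 C, 2 N, 4 O, 1 S.
Implicit hydrogens by atom environment:
  6 × C (aromatic): no H
  5 × C (aromatic): 1 H each → 5
  3 × O: no H
  2 × C: 3 H each → 6
  2 × C: 1 H each → 2
  2 × C: no H
  1 × N: 1 H
  1 × N (aromatic): no H
  1 × O (charge -1): no H
  1 × S: 1 H
  Total hydrogens = 15.
Net charge -1.
Molecular formula: C17H15N2O4S-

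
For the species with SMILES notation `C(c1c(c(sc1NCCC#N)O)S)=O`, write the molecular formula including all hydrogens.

C8H8N2O2S2

Heavy atoms from the SMILES: 8 C, 2 N, 2 O, 2 S.
Implicit hydrogens by atom environment:
  4 × C (aromatic): no H
  2 × C: 2 H each → 4
  1 × C: 1 H
  1 × C: no H
  1 × N: 1 H
  1 × N: no H
  1 × O: 1 H
  1 × O: no H
  1 × S: 1 H
  1 × S (aromatic): no H
  Total hydrogens = 8.
Molecular formula: C8H8N2O2S2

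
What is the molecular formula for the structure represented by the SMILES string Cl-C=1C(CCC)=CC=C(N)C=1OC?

C10H14ClNO

Heavy atoms from the SMILES: 10 C, 1 Cl, 1 N, 1 O.
Implicit hydrogens by atom environment:
  4 × C (aromatic): no H
  2 × C: 3 H each → 6
  2 × C: 2 H each → 4
  2 × C (aromatic): 1 H each → 2
  1 × Cl: no H
  1 × N: 2 H
  1 × O: no H
  Total hydrogens = 14.
Molecular formula: C10H14ClNO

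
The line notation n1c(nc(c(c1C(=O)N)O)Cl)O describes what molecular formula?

Heavy atoms from the SMILES: 5 C, 1 Cl, 3 N, 3 O.
Implicit hydrogens by atom environment:
  4 × C (aromatic): no H
  2 × N (aromatic): no H
  2 × O: 1 H each → 2
  1 × C: no H
  1 × Cl: no H
  1 × N: 2 H
  1 × O: no H
  Total hydrogens = 4.
Molecular formula: C5H4ClN3O3

C5H4ClN3O3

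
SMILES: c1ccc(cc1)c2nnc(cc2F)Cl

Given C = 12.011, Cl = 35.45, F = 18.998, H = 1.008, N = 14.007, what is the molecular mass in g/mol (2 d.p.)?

208.62

Molecular formula: C10H6ClFN2.
M = 10×12.011 + 1×35.45 + 1×18.998 + 6×1.008 + 2×14.007 = 208.62 g/mol.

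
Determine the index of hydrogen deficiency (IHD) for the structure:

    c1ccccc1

Molecular formula from the SMILES: C6H6.
DoU = (2C + 2 + N − H − X)/2 = (2·6 + 2 + 0 − 6 − 0)/2 = 8/2 = 4.
(Structurally: 1 ring(s) + 3 π bond(s) = 4.)

4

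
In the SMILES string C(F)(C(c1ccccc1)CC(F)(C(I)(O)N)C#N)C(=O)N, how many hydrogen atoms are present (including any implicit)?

Hydrogens are implicit in SMILES; fill each atom to its normal valence:
  5 × C (aromatic): 1 H each → 5
  4 × C: no H
  2 × C: 1 H each → 2
  2 × F: no H
  2 × N: 2 H each → 4
  1 × C: 2 H
  1 × C (aromatic): no H
  1 × I: no H
  1 × N: no H
  1 × O: 1 H
  1 × O: no H
  Total hydrogens = 14.

14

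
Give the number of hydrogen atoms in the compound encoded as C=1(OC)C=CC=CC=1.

8

Hydrogens are implicit in SMILES; fill each atom to its normal valence:
  5 × C (aromatic): 1 H each → 5
  1 × C: 3 H
  1 × C (aromatic): no H
  1 × O: no H
  Total hydrogens = 8.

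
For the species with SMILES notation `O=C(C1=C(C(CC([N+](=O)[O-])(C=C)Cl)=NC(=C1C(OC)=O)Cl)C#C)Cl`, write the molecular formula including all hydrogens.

C14H9Cl3N2O5

Heavy atoms from the SMILES: 14 C, 3 Cl, 2 N, 5 O.
Implicit hydrogens by atom environment:
  5 × C (aromatic): no H
  4 × C: no H
  4 × O: no H
  3 × Cl: no H
  2 × C: 2 H each → 4
  2 × C: 1 H each → 2
  1 × C: 3 H
  1 × N (aromatic): no H
  1 × N (charge +1): no H
  1 × O (charge -1): no H
  Total hydrogens = 9.
Molecular formula: C14H9Cl3N2O5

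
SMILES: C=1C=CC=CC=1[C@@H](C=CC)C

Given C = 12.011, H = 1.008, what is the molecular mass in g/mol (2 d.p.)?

Molecular formula: C11H14.
M = 11×12.011 + 14×1.008 = 146.23 g/mol.

146.23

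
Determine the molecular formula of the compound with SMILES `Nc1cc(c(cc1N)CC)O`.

Heavy atoms from the SMILES: 8 C, 2 N, 1 O.
Implicit hydrogens by atom environment:
  4 × C (aromatic): no H
  2 × C (aromatic): 1 H each → 2
  2 × N: 2 H each → 4
  1 × C: 3 H
  1 × C: 2 H
  1 × O: 1 H
  Total hydrogens = 12.
Molecular formula: C8H12N2O

C8H12N2O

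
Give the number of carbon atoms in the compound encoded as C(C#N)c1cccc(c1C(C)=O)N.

The symbol for carbon appears 10 times in the SMILES. Lowercase c denotes aromatic carbon and counts toward C.

10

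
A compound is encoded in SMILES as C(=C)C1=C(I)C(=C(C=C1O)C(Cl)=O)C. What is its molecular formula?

Heavy atoms from the SMILES: 10 C, 1 Cl, 1 I, 2 O.
Implicit hydrogens by atom environment:
  5 × C (aromatic): no H
  1 × C: 3 H
  1 × C: 2 H
  1 × C (aromatic): 1 H
  1 × C: 1 H
  1 × C: no H
  1 × Cl: no H
  1 × I: no H
  1 × O: 1 H
  1 × O: no H
  Total hydrogens = 8.
Molecular formula: C10H8ClIO2

C10H8ClIO2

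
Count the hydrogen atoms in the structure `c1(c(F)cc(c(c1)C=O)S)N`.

Hydrogens are implicit in SMILES; fill each atom to its normal valence:
  4 × C (aromatic): no H
  2 × C (aromatic): 1 H each → 2
  1 × C: 1 H
  1 × F: no H
  1 × N: 2 H
  1 × O: no H
  1 × S: 1 H
  Total hydrogens = 6.

6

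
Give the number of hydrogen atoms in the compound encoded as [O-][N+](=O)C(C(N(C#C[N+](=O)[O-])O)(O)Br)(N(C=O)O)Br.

Hydrogens are implicit in SMILES; fill each atom to its normal valence:
  4 × C: no H
  3 × O: 1 H each → 3
  3 × O: no H
  2 × Br: no H
  2 × N: no H
  2 × N (charge +1): no H
  2 × O (charge -1): no H
  1 × C: 1 H
  Total hydrogens = 4.

4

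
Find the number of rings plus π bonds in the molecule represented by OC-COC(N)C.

0

Molecular formula from the SMILES: C4H11NO2.
DoU = (2C + 2 + N − H − X)/2 = (2·4 + 2 + 1 − 11 − 0)/2 = 0/2 = 0.
(Structurally: 0 ring(s) + 0 π bond(s) = 0.)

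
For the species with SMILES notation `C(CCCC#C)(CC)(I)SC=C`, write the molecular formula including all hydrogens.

C10H15IS

Heavy atoms from the SMILES: 10 C, 1 I, 1 S.
Implicit hydrogens by atom environment:
  5 × C: 2 H each → 10
  2 × C: 1 H each → 2
  2 × C: no H
  1 × C: 3 H
  1 × I: no H
  1 × S: no H
  Total hydrogens = 15.
Molecular formula: C10H15IS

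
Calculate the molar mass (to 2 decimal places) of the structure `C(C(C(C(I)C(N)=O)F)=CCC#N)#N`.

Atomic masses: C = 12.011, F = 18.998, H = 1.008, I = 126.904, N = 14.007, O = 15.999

307.07

Molecular formula: C8H7FIN3O.
M = 8×12.011 + 1×18.998 + 7×1.008 + 1×126.904 + 3×14.007 + 1×15.999 = 307.07 g/mol.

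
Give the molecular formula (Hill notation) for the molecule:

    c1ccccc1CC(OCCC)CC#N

Heavy atoms from the SMILES: 13 C, 1 N, 1 O.
Implicit hydrogens by atom environment:
  5 × C (aromatic): 1 H each → 5
  4 × C: 2 H each → 8
  1 × C: 3 H
  1 × C: 1 H
  1 × C: no H
  1 × C (aromatic): no H
  1 × N: no H
  1 × O: no H
  Total hydrogens = 17.
Molecular formula: C13H17NO

C13H17NO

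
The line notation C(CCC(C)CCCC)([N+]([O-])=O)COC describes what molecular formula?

C11H23NO3

Heavy atoms from the SMILES: 11 C, 1 N, 3 O.
Implicit hydrogens by atom environment:
  6 × C: 2 H each → 12
  3 × C: 3 H each → 9
  2 × C: 1 H each → 2
  2 × O: no H
  1 × N (charge +1): no H
  1 × O (charge -1): no H
  Total hydrogens = 23.
Molecular formula: C11H23NO3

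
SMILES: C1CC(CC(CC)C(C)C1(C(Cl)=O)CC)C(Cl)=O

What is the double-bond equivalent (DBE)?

Molecular formula from the SMILES: C14H22Cl2O2.
DoU = (2C + 2 + N − H − X)/2 = (2·14 + 2 + 0 − 22 − 2)/2 = 6/2 = 3.
(Structurally: 1 ring(s) + 2 π bond(s) = 3.)

3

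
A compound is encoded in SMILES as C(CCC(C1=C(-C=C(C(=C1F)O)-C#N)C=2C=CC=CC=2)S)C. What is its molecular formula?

Heavy atoms from the SMILES: 18 C, 1 F, 1 N, 1 O, 1 S.
Implicit hydrogens by atom environment:
  6 × C (aromatic): 1 H each → 6
  6 × C (aromatic): no H
  3 × C: 2 H each → 6
  1 × C: 3 H
  1 × C: 1 H
  1 × C: no H
  1 × F: no H
  1 × N: no H
  1 × O: 1 H
  1 × S: 1 H
  Total hydrogens = 18.
Molecular formula: C18H18FNOS

C18H18FNOS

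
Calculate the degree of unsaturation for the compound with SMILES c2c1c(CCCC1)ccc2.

Molecular formula from the SMILES: C10H12.
DoU = (2C + 2 + N − H − X)/2 = (2·10 + 2 + 0 − 12 − 0)/2 = 10/2 = 5.
(Structurally: 2 ring(s) + 3 π bond(s) = 5.)

5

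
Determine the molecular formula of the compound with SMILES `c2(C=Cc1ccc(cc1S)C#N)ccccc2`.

Heavy atoms from the SMILES: 15 C, 1 N, 1 S.
Implicit hydrogens by atom environment:
  8 × C (aromatic): 1 H each → 8
  4 × C (aromatic): no H
  2 × C: 1 H each → 2
  1 × C: no H
  1 × N: no H
  1 × S: 1 H
  Total hydrogens = 11.
Molecular formula: C15H11NS

C15H11NS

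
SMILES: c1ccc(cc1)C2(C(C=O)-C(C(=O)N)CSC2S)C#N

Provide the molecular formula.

Heavy atoms from the SMILES: 14 C, 2 N, 2 O, 2 S.
Implicit hydrogens by atom environment:
  5 × C (aromatic): 1 H each → 5
  4 × C: 1 H each → 4
  3 × C: no H
  2 × O: no H
  1 × C: 2 H
  1 × C (aromatic): no H
  1 × N: 2 H
  1 × N: no H
  1 × S: 1 H
  1 × S: no H
  Total hydrogens = 14.
Molecular formula: C14H14N2O2S2

C14H14N2O2S2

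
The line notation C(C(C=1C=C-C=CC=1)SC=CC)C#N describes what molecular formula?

Heavy atoms from the SMILES: 12 C, 1 N, 1 S.
Implicit hydrogens by atom environment:
  5 × C (aromatic): 1 H each → 5
  3 × C: 1 H each → 3
  1 × C: 3 H
  1 × C: 2 H
  1 × C (aromatic): no H
  1 × C: no H
  1 × N: no H
  1 × S: no H
  Total hydrogens = 13.
Molecular formula: C12H13NS

C12H13NS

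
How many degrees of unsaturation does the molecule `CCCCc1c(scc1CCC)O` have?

3

Molecular formula from the SMILES: C11H18OS.
DoU = (2C + 2 + N − H − X)/2 = (2·11 + 2 + 0 − 18 − 0)/2 = 6/2 = 3.
(Structurally: 1 ring(s) + 2 π bond(s) = 3.)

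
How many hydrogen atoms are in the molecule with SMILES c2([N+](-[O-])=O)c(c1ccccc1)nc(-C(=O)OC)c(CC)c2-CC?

18

Hydrogens are implicit in SMILES; fill each atom to its normal valence:
  6 × C (aromatic): no H
  5 × C (aromatic): 1 H each → 5
  3 × C: 3 H each → 9
  3 × O: no H
  2 × C: 2 H each → 4
  1 × C: no H
  1 × N (aromatic): no H
  1 × N (charge +1): no H
  1 × O (charge -1): no H
  Total hydrogens = 18.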